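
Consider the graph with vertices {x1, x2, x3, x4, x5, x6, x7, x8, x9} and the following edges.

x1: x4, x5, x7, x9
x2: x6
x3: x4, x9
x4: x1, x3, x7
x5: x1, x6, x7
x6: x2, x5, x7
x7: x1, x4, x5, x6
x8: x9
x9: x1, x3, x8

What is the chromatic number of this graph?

x5, x6, x7 form a triangle, so at least 3 colors are needed.
3 colors suffice: color R → {x2, x7, x9}; color B → {x1, x3, x6, x8}; color G → {x4, x5}. No two adjacent vertices share a color.

3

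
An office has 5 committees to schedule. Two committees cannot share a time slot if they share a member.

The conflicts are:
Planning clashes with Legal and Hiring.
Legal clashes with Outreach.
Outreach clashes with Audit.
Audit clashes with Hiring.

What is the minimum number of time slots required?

3

The cycle Outreach-Audit-Hiring-Planning-Legal-Outreach has odd length 5, so it cannot be 2-colored; at least 3 time slots are needed.
A valid assignment using 3 time slots: Planning=3, Legal=2, Outreach=1, Audit=2, Hiring=1. No two conflicting committees share a time slot.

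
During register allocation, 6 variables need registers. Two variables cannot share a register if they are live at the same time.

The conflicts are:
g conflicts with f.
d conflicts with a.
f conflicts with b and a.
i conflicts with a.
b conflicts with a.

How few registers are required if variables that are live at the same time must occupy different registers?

3

f, b, a pairwise conflict, so at least 3 registers are needed.
A valid assignment using 3 registers: g=1, d=2, f=2, i=2, b=3, a=1. Every pair that conflicts lands in different registers.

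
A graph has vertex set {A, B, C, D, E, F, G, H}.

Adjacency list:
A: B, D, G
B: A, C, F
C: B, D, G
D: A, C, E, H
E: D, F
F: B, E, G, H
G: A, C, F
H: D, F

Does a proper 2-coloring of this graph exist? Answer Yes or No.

The cycle D-A-B-F-E-D has odd length 5, so it cannot be 2-colored; at least 3 colors are needed.
So 2 colors are not enough.

No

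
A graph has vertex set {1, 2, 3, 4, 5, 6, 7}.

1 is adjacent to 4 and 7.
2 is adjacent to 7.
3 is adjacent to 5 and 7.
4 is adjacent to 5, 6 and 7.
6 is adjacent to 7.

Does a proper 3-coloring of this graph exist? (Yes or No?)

Yes

The chromatic number is 3. 4, 6, 7 are pairwise adjacent, so at least 3 colors are needed.
One proper 3-coloring: 1=green, 2=blue, 3=blue, 4=blue, 5=red, 6=green, 7=red.
That is already a proper 3-coloring.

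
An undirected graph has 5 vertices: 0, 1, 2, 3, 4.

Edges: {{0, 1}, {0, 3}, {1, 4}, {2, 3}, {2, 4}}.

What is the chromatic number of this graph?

3

The cycle 0-1-4-2-3-0 has odd length 5, so it cannot be 2-colored; at least 3 colors are needed.
3 colors suffice: color red → {0, 4}; color blue → {1, 3}; color green → {2}. Each edge has distinct colors on its endpoints.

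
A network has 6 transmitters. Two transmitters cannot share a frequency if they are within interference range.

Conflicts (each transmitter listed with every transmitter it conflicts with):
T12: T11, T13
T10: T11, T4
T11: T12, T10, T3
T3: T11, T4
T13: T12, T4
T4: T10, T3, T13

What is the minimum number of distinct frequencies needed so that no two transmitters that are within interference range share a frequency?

The cycle T3-T4-T13-T12-T11-T3 has odd length 5, so it cannot be 2-colored; at least 3 frequencies are needed.
3 frequencies suffice: frequency 1 → {T11, T4}; frequency 2 → {T10, T3, T13}; frequency 3 → {T12}. Each listed conflict is separated.

3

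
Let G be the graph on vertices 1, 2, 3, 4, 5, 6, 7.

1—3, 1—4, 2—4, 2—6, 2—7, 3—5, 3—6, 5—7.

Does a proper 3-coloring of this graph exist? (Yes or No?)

The chromatic number is 3. The cycle 3-6-2-7-5-3 has odd length 5, so it cannot be 2-colored; at least 3 colors are needed.
3 colors suffice: color red → {2, 3}; color blue → {1, 5, 6}; color green → {4, 7}.
That is already a proper 3-coloring.

Yes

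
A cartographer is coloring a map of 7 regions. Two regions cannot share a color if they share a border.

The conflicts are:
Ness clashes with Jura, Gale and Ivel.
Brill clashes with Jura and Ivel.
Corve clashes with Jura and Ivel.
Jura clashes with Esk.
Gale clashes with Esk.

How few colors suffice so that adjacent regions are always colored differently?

Jura and Esk conflict, so at least 2 colors are needed.
2 colors suffice: color 1 → {Jura, Gale, Ivel}; color 2 → {Ness, Brill, Corve, Esk}. Each listed conflict is separated.

2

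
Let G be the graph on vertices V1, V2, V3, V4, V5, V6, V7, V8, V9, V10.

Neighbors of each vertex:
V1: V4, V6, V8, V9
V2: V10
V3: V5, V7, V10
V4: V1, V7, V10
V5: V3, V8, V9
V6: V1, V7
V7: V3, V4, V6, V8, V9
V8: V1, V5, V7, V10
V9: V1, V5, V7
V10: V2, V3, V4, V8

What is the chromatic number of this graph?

V1 and V9 are adjacent, so at least 2 colors are needed.
One proper 2-coloring: V1=1, V2=2, V3=2, V4=2, V5=1, V6=2, V7=1, V8=2, V9=2, V10=1. No two adjacent vertices share a color.

2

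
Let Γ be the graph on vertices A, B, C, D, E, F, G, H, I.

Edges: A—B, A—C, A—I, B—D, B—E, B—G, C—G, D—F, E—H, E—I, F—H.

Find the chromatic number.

The cycle E-B-D-F-H-E has odd length 5, so it cannot be 2-colored; at least 3 colors are needed.
3 colors suffice: color red → {B, C, H, I}; color blue → {A, D, E, G}; color green → {F}. Every edge joins two different colors.

3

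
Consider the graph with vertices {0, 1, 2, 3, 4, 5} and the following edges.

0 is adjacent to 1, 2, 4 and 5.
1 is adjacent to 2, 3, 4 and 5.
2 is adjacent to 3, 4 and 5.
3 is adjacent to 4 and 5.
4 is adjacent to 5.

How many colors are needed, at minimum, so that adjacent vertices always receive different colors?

1, 2, 3, 4, 5 are pairwise adjacent (a clique of size 5), so at least 5 colors are needed.
5 colors suffice: color red → {4}; color blue → {5}; color green → {2}; color yellow → {1}; color purple → {0, 3}. No two adjacent vertices share a color.

5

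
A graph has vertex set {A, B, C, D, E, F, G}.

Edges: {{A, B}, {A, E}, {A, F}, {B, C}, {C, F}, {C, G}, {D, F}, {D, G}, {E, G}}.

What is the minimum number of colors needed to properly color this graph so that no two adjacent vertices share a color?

The cycle A-E-G-C-F-A has odd length 5, so it cannot be 2-colored; at least 3 colors are needed.
3 colors suffice: color 1 → {B, F, G}; color 2 → {A, C, D}; color 3 → {E}. Each edge has distinct colors on its endpoints.

3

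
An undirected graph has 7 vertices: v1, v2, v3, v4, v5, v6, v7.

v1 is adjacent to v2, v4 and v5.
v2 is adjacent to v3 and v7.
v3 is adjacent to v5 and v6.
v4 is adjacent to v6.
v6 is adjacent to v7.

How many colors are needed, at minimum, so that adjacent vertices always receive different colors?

The cycle v6-v7-v2-v1-v4-v6 has odd length 5, so it cannot be 2-colored; at least 3 colors are needed.
3 colors suffice: v1=2, v2=1, v3=2, v4=3, v5=1, v6=1, v7=2. Every edge joins two different colors.

3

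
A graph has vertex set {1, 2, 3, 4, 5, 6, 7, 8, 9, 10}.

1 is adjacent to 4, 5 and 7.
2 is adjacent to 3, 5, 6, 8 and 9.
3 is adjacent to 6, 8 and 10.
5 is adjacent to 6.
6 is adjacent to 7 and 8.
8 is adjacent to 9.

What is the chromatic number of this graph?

2, 3, 6, 8 are mutually adjacent (a clique of size 4), so at least 4 colors are needed.
4 colors suffice: color red → {1, 2, 10}; color blue → {4, 6, 9}; color green → {5, 7, 8}; color yellow → {3}. No two adjacent vertices share a color.

4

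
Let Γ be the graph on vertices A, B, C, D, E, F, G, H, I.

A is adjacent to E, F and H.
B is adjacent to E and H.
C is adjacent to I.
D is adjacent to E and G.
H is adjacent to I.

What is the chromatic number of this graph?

D and G are adjacent, so at least 2 colors are needed.
One proper 2-coloring: A=1, B=1, C=2, D=1, E=2, F=2, G=2, H=2, I=1. Each edge has distinct colors on its endpoints.

2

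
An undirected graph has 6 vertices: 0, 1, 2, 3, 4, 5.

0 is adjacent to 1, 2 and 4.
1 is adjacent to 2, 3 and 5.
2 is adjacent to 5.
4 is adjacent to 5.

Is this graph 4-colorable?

Yes

The chromatic number is 3. 1, 2, 5 form a triangle, so at least 3 colors are needed.
3 colors suffice: color red → {1, 4}; color blue → {0, 3, 5}; color green → {2}.
Since 4 ≥ 3, a proper 4-coloring certainly exists.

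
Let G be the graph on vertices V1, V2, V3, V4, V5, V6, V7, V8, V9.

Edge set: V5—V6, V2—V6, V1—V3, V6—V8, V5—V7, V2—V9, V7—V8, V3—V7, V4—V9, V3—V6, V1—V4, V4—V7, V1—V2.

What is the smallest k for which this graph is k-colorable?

V5 and V7 are adjacent, so at least 2 colors are needed.
2 colors suffice: V1=1, V2=2, V3=2, V4=2, V5=2, V6=1, V7=1, V8=2, V9=1. Each edge has distinct colors on its endpoints.

2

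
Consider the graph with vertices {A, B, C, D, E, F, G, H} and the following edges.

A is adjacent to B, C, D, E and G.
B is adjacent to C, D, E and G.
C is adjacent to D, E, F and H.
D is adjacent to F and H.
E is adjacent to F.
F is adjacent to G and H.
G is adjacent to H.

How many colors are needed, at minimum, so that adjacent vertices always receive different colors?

A, B, C, E form a clique, so at least 4 colors are needed.
One proper 4-coloring: A=2, B=3, C=1, D=4, E=4, F=2, G=1, H=3. Every edge joins two different colors.

4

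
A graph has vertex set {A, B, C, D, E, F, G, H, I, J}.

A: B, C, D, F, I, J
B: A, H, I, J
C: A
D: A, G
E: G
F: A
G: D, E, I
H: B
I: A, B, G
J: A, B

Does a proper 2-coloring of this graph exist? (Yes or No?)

A, B, J form a triangle, so at least 3 colors are needed.
So 2 colors are not enough.

No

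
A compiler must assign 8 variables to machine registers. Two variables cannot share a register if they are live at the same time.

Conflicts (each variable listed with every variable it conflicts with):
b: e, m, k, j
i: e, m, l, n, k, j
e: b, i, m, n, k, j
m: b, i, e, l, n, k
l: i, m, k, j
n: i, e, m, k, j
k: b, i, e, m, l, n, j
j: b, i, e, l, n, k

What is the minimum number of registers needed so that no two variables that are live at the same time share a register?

5

i, e, m, n, k are mutually in conflict, so at least 5 registers are needed.
5 registers suffice: b=2, i=2, e=3, m=4, l=3, n=5, k=1, j=4. No two conflicting variables share a register.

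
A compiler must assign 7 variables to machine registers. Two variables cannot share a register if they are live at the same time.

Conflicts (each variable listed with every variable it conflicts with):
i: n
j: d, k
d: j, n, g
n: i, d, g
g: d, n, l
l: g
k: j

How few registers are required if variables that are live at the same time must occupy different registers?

d, n, g are mutually in conflict, so at least 3 registers are needed.
3 registers suffice: register 1 → {j, n, l}; register 2 → {i, g, k}; register 3 → {d}. Every pair that conflicts lands in different registers.

3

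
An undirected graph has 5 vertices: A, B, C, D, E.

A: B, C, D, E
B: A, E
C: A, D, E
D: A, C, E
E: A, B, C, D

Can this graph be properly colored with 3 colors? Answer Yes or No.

A, C, D, E are mutually adjacent (a clique of size 4), so at least 4 colors are needed.
So 3 colors are not enough.

No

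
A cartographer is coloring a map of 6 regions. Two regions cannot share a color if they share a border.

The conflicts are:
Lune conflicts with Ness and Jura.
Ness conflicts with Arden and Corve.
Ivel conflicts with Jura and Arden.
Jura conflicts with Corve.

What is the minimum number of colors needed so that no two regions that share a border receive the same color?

3

The cycle Jura-Lune-Ness-Arden-Ivel-Jura has odd length 5, so it cannot be 2-colored; at least 3 colors are needed.
A valid assignment using 3 colors: Lune=2, Ness=1, Ivel=2, Jura=1, Arden=3, Corve=2. No two conflicting regions share a color.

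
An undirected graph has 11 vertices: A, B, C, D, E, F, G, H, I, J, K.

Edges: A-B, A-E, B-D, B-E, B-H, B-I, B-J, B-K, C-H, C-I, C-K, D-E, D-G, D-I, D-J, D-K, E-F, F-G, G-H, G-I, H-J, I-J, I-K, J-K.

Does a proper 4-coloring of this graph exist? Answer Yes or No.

No

B, D, I, J, K are mutually adjacent (a clique of size 5), so at least 5 colors are needed.
So 4 colors are not enough.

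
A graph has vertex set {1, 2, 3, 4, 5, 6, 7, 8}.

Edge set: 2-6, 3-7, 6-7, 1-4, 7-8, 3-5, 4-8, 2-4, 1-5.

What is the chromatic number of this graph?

The cycle 4-2-6-7-8-4 has odd length 5, so it cannot be 2-colored; at least 3 colors are needed.
3 colors suffice: color red → {4, 5, 7}; color blue → {1, 3, 6, 8}; color green → {2}. Every edge joins two different colors.

3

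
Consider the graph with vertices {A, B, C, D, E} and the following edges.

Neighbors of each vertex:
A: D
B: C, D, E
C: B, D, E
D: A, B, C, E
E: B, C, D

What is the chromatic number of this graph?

4

B, C, D, E form a clique, so at least 4 colors are needed.
One proper 4-coloring: A=blue, B=blue, C=green, D=red, E=yellow. No two adjacent vertices share a color.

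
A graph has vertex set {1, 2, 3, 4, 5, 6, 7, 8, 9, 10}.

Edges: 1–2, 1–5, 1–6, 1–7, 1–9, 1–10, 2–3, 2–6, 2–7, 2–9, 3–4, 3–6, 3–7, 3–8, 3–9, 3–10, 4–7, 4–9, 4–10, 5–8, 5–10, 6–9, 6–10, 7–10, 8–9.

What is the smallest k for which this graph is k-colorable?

4

2, 3, 6, 9 are mutually adjacent (a clique of size 4), so at least 4 colors are needed.
4 colors suffice: color a → {1, 3}; color b → {9, 10}; color c → {6, 7, 8}; color d → {2, 4, 5}. No two adjacent vertices share a color.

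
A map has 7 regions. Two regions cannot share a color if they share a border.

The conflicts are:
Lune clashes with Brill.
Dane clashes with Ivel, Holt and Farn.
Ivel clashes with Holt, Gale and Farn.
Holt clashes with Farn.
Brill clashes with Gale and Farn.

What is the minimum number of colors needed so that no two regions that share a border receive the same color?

4

Dane, Ivel, Holt, Farn pairwise conflict, so at least 4 colors are needed.
One proper 4-coloring: Lune=1, Dane=3, Ivel=2, Holt=4, Brill=2, Gale=1, Farn=1. Every pair that conflicts lands in different colors.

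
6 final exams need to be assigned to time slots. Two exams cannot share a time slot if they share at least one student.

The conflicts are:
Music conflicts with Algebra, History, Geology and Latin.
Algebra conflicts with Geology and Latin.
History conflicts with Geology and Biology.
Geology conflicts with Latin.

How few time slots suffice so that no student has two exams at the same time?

4

Music, Algebra, Geology, Latin are mutually in conflict, so at least 4 time slots are needed.
4 time slots suffice: time slot 1 → {Music, Biology}; time slot 2 → {Geology}; time slot 3 → {History, Latin}; time slot 4 → {Algebra}. Each listed conflict is separated.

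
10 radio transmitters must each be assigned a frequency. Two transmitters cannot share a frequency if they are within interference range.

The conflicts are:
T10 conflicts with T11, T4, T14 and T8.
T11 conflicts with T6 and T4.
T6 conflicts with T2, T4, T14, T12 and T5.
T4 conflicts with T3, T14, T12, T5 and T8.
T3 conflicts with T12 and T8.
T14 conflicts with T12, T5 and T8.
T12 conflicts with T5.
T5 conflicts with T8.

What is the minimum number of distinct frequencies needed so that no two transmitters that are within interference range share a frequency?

T6, T4, T14, T12, T5 all conflict with each other, so at least 5 frequencies are needed.
5 frequencies suffice: frequency 1 → {T2, T4}; frequency 2 → {T6, T8}; frequency 3 → {T11, T3, T14}; frequency 4 → {T10, T5}; frequency 5 → {T12}. Each listed conflict is separated.

5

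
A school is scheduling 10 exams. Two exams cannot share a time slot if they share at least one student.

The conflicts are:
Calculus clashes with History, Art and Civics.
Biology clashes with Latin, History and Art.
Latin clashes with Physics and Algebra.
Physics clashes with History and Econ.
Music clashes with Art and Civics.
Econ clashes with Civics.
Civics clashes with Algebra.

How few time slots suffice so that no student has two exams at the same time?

3

The cycle History-Physics-Econ-Civics-Calculus-History has odd length 5, so it cannot be 2-colored; at least 3 time slots are needed.
3 time slots suffice: time slot 1 → {Physics, Art, Civics}; time slot 2 → {Latin, Music, History, Econ}; time slot 3 → {Calculus, Biology, Algebra}. Every pair that conflicts lands in different time slots.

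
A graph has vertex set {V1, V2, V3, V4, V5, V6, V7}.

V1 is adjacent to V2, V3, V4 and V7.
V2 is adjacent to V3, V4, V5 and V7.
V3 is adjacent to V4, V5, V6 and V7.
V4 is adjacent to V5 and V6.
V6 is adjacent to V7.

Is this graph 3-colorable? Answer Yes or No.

No

V2, V3, V4, V5 form a clique, so at least 4 colors are needed.
So 3 colors are not enough.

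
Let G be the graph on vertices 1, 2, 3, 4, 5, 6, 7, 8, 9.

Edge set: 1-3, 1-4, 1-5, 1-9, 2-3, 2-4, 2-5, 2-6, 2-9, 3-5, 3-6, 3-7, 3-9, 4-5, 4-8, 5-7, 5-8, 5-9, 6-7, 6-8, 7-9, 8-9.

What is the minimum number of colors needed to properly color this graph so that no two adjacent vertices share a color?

4

3, 5, 7, 9 form a clique, so at least 4 colors are needed.
4 colors suffice: color red → {5, 6}; color blue → {3, 4}; color green → {9}; color yellow → {1, 2, 7, 8}. No two adjacent vertices share a color.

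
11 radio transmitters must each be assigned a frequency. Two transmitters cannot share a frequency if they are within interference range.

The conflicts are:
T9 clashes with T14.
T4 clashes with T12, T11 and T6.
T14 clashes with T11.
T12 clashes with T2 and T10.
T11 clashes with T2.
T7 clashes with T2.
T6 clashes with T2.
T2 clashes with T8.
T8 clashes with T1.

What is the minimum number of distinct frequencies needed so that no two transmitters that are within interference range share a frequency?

2

T9 and T14 conflict, so at least 2 frequencies are needed.
2 frequencies suffice: frequency 1 → {T4, T14, T2, T10, T1}; frequency 2 → {T9, T12, T11, T7, T6, T8}. Each listed conflict is separated.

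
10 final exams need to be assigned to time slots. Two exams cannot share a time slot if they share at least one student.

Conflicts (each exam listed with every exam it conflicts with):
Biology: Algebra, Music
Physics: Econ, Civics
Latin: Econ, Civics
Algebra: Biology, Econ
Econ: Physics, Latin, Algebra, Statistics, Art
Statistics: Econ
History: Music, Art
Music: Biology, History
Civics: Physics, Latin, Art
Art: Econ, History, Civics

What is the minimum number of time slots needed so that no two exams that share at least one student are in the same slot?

2

History and Art conflict, so at least 2 time slots are needed.
2 time slots suffice: Biology=1, Physics=2, Latin=2, Algebra=2, Econ=1, Statistics=2, History=1, Music=2, Civics=1, Art=2. Each listed conflict is separated.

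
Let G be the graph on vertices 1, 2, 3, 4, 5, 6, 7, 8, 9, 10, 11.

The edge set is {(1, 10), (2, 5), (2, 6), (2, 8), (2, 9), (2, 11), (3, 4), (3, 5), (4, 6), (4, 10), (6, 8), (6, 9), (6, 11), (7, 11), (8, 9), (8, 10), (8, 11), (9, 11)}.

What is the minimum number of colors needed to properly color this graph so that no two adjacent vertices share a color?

5

2, 6, 8, 9, 11 are mutually adjacent (a clique of size 5), so at least 5 colors are needed.
5 colors suffice: color a → {3, 6, 7, 10}; color b → {1, 4, 5, 11}; color c → {8}; color d → {2}; color e → {9}. No two adjacent vertices share a color.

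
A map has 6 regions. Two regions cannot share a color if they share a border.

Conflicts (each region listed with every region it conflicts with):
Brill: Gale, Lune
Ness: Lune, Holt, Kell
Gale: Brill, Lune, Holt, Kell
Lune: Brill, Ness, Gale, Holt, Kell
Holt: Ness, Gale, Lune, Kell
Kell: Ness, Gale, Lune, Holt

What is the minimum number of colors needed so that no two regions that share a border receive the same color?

Ness, Lune, Holt, Kell all conflict with each other, so at least 4 colors are needed.
A valid assignment using 4 colors: Brill=2, Ness=3, Gale=3, Lune=1, Holt=4, Kell=2. Every pair that conflicts lands in different colors.

4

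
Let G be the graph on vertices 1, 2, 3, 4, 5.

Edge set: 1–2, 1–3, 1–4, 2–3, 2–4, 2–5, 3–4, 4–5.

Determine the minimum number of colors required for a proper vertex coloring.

4

1, 2, 3, 4 are pairwise adjacent (a clique of size 4), so at least 4 colors are needed.
4 colors suffice: 1=green, 2=red, 3=yellow, 4=blue, 5=green. Each edge has distinct colors on its endpoints.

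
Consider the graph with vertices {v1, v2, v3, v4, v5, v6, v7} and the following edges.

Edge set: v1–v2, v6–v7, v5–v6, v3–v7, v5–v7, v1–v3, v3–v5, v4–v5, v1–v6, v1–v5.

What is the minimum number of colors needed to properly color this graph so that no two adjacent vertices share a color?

v3, v5, v7 are pairwise adjacent, so at least 3 colors are needed.
A valid assignment using 3 colors: v1=2, v2=1, v3=3, v4=2, v5=1, v6=3, v7=2. Each edge has distinct colors on its endpoints.

3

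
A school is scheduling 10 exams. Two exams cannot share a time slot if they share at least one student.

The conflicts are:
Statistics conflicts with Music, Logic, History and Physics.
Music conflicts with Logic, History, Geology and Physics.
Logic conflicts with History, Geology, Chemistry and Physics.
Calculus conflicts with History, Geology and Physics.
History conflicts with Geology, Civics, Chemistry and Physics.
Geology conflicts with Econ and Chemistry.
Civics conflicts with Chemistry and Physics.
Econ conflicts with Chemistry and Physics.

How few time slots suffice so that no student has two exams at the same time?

Statistics, Music, Logic, History, Physics pairwise conflict, so at least 5 time slots are needed.
5 time slots suffice: Statistics=5, Music=4, Logic=3, Calculus=3, History=1, Geology=2, Civics=3, Econ=1, Chemistry=4, Physics=2. Every pair that conflicts lands in different time slots.

5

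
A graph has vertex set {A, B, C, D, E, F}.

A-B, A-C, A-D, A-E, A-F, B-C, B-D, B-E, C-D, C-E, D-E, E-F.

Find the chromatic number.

A, B, C, D, E are pairwise adjacent (a clique of size 5), so at least 5 colors are needed.
A valid assignment using 5 colors: A=2, B=3, C=4, D=5, E=1, F=3. Every edge joins two different colors.

5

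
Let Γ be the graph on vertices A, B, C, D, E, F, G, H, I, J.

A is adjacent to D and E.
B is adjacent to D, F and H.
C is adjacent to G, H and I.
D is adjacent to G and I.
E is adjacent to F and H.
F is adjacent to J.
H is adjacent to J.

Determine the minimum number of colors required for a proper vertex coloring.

3

The cycle C-G-D-B-H-C has odd length 5, so it cannot be 2-colored; at least 3 colors are needed.
3 colors suffice: color 1 → {D, F, H}; color 2 → {B, C, E, J}; color 3 → {A, G, I}. Every edge joins two different colors.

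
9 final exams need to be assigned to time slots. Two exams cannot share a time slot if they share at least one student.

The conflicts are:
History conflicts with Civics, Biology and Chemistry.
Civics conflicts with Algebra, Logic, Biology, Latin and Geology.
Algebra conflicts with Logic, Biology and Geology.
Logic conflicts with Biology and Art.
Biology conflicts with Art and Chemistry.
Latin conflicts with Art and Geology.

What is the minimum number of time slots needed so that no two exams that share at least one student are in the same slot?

4

Civics, Algebra, Logic, Biology all conflict with each other, so at least 4 time slots are needed.
4 time slots suffice: History=3, Civics=1, Algebra=3, Logic=4, Biology=2, Latin=3, Art=1, Geology=2, Chemistry=1. Each listed conflict is separated.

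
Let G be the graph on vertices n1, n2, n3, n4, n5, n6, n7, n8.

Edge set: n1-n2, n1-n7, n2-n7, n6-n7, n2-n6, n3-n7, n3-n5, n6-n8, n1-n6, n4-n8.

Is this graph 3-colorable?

n1, n2, n6, n7 form a clique, so at least 4 colors are needed.
So 3 colors are not enough.

No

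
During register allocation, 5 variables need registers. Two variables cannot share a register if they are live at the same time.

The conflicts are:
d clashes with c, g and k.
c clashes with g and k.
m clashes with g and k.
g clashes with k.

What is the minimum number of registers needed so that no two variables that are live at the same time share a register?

4

d, c, g, k pairwise conflict, so at least 4 registers are needed.
4 registers suffice: register 1 → {g}; register 2 → {k}; register 3 → {c, m}; register 4 → {d}. Every pair that conflicts lands in different registers.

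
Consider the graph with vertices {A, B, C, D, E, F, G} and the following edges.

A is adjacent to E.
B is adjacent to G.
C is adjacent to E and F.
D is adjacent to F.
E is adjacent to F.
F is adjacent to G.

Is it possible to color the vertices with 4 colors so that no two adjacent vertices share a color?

The chromatic number is 3. C, E, F are pairwise adjacent, so at least 3 colors are needed.
One proper 3-coloring: A=red, B=red, C=green, D=blue, E=blue, F=red, G=blue.
Since 4 ≥ 3, a proper 4-coloring certainly exists.

Yes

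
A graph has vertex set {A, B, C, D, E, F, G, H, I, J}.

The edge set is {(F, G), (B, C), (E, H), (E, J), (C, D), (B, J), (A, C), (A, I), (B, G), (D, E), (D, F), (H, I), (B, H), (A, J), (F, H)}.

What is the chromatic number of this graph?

3

The cycle J-B-C-D-E-J has odd length 5, so it cannot be 2-colored; at least 3 colors are needed.
3 colors suffice: color red → {A, B, E, F}; color blue → {C, G, H, J}; color green → {D, I}. Each edge has distinct colors on its endpoints.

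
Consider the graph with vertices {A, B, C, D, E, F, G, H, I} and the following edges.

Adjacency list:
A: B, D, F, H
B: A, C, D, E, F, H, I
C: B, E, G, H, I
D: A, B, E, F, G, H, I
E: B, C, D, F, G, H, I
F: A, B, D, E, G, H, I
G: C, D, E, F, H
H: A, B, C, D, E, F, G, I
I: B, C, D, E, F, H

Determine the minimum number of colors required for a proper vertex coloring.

6

B, D, E, F, H, I form a clique, so at least 6 colors are needed.
6 colors suffice: color 1 → {H}; color 2 → {C, D}; color 3 → {F}; color 4 → {A, E}; color 5 → {B, G}; color 6 → {I}. No two adjacent vertices share a color.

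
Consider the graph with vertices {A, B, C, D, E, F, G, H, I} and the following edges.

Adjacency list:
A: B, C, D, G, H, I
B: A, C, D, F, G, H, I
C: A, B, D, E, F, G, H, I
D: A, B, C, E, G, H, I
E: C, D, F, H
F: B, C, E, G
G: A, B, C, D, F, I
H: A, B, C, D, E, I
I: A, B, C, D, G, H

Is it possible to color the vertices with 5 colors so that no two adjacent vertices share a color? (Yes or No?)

A, B, C, D, H, I are pairwise adjacent (a clique of size 6), so at least 6 colors are needed.
So 5 colors are not enough.

No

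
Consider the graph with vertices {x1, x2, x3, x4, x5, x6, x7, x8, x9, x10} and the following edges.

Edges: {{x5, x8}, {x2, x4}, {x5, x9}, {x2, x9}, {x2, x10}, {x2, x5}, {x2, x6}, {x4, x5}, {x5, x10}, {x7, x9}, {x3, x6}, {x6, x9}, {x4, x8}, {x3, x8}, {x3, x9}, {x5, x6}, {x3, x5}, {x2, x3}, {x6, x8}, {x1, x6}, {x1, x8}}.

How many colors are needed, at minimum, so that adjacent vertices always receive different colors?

x2, x3, x5, x6, x9 form a clique, so at least 5 colors are needed.
5 colors suffice: color 1 → {x1, x5, x7}; color 2 → {x2, x8}; color 3 → {x4, x6, x10}; color 4 → {x3}; color 5 → {x9}. Each edge has distinct colors on its endpoints.

5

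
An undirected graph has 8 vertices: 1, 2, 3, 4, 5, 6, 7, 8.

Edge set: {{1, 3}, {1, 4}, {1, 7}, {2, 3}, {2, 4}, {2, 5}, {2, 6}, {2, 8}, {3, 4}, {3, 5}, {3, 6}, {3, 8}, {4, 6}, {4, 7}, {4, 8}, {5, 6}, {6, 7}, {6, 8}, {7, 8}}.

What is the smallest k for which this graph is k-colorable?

2, 3, 4, 6, 8 are pairwise adjacent (a clique of size 5), so at least 5 colors are needed.
5 colors suffice: color a → {1, 6}; color b → {3, 7}; color c → {4, 5}; color d → {2}; color e → {8}. No two adjacent vertices share a color.

5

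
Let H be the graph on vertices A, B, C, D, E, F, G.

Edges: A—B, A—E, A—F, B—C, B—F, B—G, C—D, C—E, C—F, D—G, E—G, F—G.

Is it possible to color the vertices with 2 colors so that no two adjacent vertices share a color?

No

A, B, F are pairwise adjacent, so at least 3 colors are needed.
So 2 colors are not enough.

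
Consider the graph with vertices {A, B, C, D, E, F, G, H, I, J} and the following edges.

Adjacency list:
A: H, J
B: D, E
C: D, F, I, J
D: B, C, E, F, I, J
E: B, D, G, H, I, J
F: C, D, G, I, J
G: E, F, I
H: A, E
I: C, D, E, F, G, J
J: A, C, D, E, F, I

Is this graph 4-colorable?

No

C, D, F, I, J are pairwise adjacent (a clique of size 5), so at least 5 colors are needed.
So 4 colors are not enough.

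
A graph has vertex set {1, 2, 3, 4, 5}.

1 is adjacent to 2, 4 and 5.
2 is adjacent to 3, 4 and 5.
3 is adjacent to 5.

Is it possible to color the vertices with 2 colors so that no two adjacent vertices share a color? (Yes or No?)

1, 2, 4 are pairwise adjacent, so at least 3 colors are needed.
So 2 colors are not enough.

No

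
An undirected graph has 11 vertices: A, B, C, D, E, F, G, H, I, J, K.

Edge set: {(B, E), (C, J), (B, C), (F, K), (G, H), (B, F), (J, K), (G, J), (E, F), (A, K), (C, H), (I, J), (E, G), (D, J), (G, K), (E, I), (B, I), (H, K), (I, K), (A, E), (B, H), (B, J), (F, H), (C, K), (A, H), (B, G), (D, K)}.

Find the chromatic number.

3

D, J, K form a triangle, so at least 3 colors are needed.
3 colors suffice: A=green, B=red, C=green, D=green, E=blue, F=green, G=green, H=blue, I=green, J=blue, K=red. Every edge joins two different colors.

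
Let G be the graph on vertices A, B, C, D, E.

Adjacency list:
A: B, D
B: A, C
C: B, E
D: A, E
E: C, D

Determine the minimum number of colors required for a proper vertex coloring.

3

The cycle C-E-D-A-B-C has odd length 5, so it cannot be 2-colored; at least 3 colors are needed.
3 colors suffice: color 1 → {C, D}; color 2 → {A, E}; color 3 → {B}. Each edge has distinct colors on its endpoints.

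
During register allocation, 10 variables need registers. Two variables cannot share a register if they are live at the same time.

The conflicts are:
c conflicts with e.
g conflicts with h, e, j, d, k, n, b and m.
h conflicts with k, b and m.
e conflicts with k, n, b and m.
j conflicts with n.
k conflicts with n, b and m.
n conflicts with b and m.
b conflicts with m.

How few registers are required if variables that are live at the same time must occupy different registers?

6

g, e, k, n, b, m are mutually in conflict, so at least 6 registers are needed.
A valid assignment using 6 registers: c=1, g=1, h=2, e=6, j=3, d=2, k=5, n=2, b=3, m=4. Every pair that conflicts lands in different registers.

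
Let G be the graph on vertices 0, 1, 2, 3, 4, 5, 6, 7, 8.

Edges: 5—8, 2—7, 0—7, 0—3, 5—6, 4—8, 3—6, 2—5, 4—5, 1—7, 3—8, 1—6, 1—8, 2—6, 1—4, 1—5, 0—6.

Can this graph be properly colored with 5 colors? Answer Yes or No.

Yes

The chromatic number is 4. 1, 4, 5, 8 are mutually adjacent (a clique of size 4), so at least 4 colors are needed.
4 colors suffice: 0=b, 1=b, 2=b, 3=a, 4=d, 5=a, 6=c, 7=a, 8=c.
Since 5 ≥ 4, a proper 5-coloring certainly exists.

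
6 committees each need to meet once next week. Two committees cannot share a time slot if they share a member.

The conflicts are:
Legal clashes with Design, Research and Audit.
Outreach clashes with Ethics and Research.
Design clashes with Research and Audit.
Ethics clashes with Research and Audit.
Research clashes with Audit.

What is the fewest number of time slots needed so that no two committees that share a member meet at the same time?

Legal, Design, Research, Audit are mutually in conflict, so at least 4 time slots are needed.
4 time slots suffice: Legal=3, Outreach=2, Design=4, Ethics=3, Research=1, Audit=2. No two conflicting committees share a time slot.

4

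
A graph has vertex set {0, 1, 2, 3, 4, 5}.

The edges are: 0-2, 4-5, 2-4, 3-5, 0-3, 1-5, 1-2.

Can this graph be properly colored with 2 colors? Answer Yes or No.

No

The cycle 0-2-4-5-3-0 has odd length 5, so it cannot be 2-colored; at least 3 colors are needed.
So 2 colors are not enough.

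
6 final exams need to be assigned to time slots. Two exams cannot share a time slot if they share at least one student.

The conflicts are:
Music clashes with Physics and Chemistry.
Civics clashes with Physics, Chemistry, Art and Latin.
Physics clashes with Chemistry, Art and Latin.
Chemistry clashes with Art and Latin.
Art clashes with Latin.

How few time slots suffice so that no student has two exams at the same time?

5

Civics, Physics, Chemistry, Art, Latin are mutually in conflict, so at least 5 time slots are needed.
5 time slots suffice: time slot 1 → {Chemistry}; time slot 2 → {Physics}; time slot 3 → {Music, Art}; time slot 4 → {Civics}; time slot 5 → {Latin}. No two conflicting exams share a time slot.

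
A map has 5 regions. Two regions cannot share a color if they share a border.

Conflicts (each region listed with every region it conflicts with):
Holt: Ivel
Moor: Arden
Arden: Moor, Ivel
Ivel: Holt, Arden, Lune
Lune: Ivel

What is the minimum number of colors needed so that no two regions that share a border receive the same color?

Ivel and Lune conflict, so at least 2 colors are needed.
One proper 2-coloring: Holt=2, Moor=1, Arden=2, Ivel=1, Lune=2. Each listed conflict is separated.

2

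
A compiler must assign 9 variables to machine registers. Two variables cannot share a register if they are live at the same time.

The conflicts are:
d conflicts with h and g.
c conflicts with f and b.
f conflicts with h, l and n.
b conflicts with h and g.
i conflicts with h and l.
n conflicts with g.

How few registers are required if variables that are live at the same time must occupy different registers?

The cycle f-n-g-b-c-f has odd length 5, so it cannot be 2-colored; at least 3 registers are needed.
3 registers suffice: register 1 → {f, i, g}; register 2 → {c, h, l, n}; register 3 → {d, b}. Every pair that conflicts lands in different registers.

3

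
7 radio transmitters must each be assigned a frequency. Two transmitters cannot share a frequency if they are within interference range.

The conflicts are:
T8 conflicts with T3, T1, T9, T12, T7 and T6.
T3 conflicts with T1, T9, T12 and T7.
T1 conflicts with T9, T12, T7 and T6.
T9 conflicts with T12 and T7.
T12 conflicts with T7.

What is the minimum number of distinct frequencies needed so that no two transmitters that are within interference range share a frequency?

T8, T3, T1, T9, T12, T7 are mutually in conflict, so at least 6 frequencies are needed.
6 frequencies suffice: T8=2, T3=5, T1=1, T9=6, T12=3, T7=4, T6=3. Each listed conflict is separated.

6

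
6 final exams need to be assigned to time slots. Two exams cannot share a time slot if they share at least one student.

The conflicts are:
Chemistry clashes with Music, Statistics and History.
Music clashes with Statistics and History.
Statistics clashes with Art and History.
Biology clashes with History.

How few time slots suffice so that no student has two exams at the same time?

4

Chemistry, Music, Statistics, History all conflict with each other, so at least 4 time slots are needed.
Using 4 time slots: Chemistry=3, Music=4, Statistics=1, Biology=1, Art=2, History=2. No two conflicting exams share a time slot.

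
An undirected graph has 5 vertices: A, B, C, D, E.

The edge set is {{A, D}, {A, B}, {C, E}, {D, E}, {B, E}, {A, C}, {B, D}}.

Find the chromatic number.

3

B, D, E form a triangle, so at least 3 colors are needed.
3 colors suffice: color 1 → {A, E}; color 2 → {C, D}; color 3 → {B}. No two adjacent vertices share a color.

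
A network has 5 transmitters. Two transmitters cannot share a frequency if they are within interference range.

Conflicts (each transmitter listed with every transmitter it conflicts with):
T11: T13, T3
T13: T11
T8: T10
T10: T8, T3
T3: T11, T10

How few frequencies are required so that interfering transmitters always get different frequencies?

T11 and T3 conflict, so at least 2 frequencies are needed.
2 frequencies suffice: frequency 1 → {T11, T10}; frequency 2 → {T13, T8, T3}. No two conflicting transmitters share a frequency.

2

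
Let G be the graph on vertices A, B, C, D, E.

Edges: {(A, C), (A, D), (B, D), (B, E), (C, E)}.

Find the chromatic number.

The cycle D-B-E-C-A-D has odd length 5, so it cannot be 2-colored; at least 3 colors are needed.
One proper 3-coloring: A=1, B=2, C=2, D=3, E=1. Every edge joins two different colors.

3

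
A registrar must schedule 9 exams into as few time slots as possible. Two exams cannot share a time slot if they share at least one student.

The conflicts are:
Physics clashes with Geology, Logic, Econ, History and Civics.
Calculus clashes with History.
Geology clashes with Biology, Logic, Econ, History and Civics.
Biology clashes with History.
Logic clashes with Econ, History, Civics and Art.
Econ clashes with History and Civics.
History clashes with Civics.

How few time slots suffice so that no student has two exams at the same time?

6

Physics, Geology, Logic, Econ, History, Civics pairwise conflict, so at least 6 time slots are needed.
6 time slots suffice: time slot 1 → {History, Art}; time slot 2 → {Calculus, Biology, Logic}; time slot 3 → {Geology}; time slot 4 → {Civics}; time slot 5 → {Physics}; time slot 6 → {Econ}. Each listed conflict is separated.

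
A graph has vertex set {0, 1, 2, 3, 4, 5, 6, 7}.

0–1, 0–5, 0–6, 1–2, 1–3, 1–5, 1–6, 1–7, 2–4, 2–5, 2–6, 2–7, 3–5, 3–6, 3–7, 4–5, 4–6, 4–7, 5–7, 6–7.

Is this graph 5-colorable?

The chromatic number is 4. 2, 4, 5, 7 are mutually adjacent (a clique of size 4), so at least 4 colors are needed.
4 colors suffice: 0=a, 1=c, 2=d, 3=d, 4=c, 5=b, 6=b, 7=a.
Since 5 ≥ 4, a proper 5-coloring certainly exists.

Yes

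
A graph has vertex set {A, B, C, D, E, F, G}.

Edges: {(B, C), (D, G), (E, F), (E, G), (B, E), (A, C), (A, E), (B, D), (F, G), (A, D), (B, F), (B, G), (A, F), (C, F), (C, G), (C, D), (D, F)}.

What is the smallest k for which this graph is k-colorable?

5

B, C, D, F, G are pairwise adjacent (a clique of size 5), so at least 5 colors are needed.
One proper 5-coloring: A=yellow, B=purple, C=blue, D=green, E=blue, F=red, G=yellow. No two adjacent vertices share a color.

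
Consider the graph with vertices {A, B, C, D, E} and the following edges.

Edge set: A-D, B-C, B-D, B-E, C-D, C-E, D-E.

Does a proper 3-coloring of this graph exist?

B, C, D, E form a clique, so at least 4 colors are needed.
So 3 colors are not enough.

No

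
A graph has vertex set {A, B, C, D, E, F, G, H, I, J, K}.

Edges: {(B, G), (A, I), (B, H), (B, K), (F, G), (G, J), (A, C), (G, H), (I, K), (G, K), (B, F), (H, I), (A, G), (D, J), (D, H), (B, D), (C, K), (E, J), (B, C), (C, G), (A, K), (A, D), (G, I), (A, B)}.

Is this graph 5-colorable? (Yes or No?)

The chromatic number is 5. A, B, C, G, K are pairwise adjacent (a clique of size 5), so at least 5 colors are needed.
5 colors suffice: color 1 → {D, E, G}; color 2 → {B, I, J}; color 3 → {A, F, H}; color 4 → {K}; color 5 → {C}.
That is already a proper 5-coloring.

Yes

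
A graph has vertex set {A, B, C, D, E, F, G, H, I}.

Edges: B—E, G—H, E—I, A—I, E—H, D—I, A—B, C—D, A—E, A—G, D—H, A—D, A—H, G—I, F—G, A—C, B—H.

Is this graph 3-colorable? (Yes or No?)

No

A, B, E, H are pairwise adjacent (a clique of size 4), so at least 4 colors are needed.
So 3 colors are not enough.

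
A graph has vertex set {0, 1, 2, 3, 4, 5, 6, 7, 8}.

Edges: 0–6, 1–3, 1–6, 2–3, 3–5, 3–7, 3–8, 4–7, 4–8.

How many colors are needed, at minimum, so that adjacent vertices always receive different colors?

4 and 7 are adjacent, so at least 2 colors are needed.
2 colors suffice: 0=b, 1=b, 2=b, 3=a, 4=a, 5=b, 6=a, 7=b, 8=b. Each edge has distinct colors on its endpoints.

2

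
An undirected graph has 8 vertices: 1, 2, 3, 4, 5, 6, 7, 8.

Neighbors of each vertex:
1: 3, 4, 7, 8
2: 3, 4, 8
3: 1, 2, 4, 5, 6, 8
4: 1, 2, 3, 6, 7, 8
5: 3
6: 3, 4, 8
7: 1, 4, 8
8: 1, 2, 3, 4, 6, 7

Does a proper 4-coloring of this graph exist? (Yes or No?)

Yes

The chromatic number is 4. 2, 3, 4, 8 are pairwise adjacent (a clique of size 4), so at least 4 colors are needed.
A valid assignment using 4 colors: 1=yellow, 2=yellow, 3=red, 4=green, 5=blue, 6=yellow, 7=red, 8=blue.
That is already a proper 4-coloring.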